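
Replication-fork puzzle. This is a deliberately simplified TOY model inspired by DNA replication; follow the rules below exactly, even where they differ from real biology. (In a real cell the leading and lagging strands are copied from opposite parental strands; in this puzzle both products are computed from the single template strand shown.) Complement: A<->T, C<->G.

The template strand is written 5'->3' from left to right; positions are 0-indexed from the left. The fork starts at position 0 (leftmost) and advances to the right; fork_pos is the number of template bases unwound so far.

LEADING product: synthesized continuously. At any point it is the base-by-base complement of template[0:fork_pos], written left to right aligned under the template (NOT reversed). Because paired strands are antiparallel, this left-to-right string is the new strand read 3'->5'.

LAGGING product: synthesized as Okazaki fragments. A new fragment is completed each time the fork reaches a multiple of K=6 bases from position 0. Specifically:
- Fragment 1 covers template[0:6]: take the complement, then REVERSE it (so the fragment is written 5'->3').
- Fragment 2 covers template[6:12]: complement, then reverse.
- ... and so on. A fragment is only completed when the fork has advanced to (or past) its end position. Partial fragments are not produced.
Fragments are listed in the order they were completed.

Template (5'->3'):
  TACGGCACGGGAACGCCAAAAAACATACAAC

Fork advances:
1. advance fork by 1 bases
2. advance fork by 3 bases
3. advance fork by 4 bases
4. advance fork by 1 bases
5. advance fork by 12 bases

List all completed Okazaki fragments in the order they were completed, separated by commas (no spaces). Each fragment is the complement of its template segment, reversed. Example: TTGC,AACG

Answer: GCCGTA,TCCCGT,TGGCGT

Derivation:
Step 1: advance 1 -> fork_pos = 0 + 1 = 1. Next multiple of 6 is 6 (not reached); still 0 fragment(s).
Step 2: advance 3 -> fork_pos = 1 + 3 = 4. Next multiple of 6 is 6 (not reached); still 0 fragment(s).
Step 3: advance 4 -> fork_pos = 4 + 4 = 8. Reached multiple(s) of 6: 6 -> fragment 1 completed (1 total).
Step 4: advance 1 -> fork_pos = 8 + 1 = 9. Next multiple of 6 is 12 (not reached); still 1 fragment(s).
Step 5: advance 12 -> fork_pos = 9 + 12 = 21. Reached multiple(s) of 6: 12, 18 -> fragments 2-3 completed (3 total).
Final fork_pos = 21, so 3 fragment(s) are complete. Build each: template segment -> complement -> reverse.
Fragment 1: template[0:6] = TACGGC -> complement ATGCCG -> reversed GCCGTA
Fragment 2: template[6:12] = ACGGGA -> complement TGCCCT -> reversed TCCCGT
Fragment 3: template[12:18] = ACGCCA -> complement TGCGGT -> reversed TGGCGT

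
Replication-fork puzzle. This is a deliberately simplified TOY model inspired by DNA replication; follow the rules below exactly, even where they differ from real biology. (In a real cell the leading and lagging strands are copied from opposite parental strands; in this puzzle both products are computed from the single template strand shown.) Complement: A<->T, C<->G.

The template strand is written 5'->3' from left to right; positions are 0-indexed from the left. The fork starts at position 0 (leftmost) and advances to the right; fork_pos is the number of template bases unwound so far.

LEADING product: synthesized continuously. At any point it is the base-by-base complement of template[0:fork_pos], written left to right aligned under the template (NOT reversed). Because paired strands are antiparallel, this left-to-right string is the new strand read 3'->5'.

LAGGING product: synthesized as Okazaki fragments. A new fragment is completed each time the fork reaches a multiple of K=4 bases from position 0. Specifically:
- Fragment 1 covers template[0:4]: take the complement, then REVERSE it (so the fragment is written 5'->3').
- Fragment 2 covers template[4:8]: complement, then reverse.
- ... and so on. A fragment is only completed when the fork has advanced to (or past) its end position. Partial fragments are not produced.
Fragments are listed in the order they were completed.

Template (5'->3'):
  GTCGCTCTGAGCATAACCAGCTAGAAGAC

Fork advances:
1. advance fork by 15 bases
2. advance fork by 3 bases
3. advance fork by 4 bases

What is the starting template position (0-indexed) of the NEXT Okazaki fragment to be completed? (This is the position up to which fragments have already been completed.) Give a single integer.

Step 1: advance 15 -> fork_pos = 0 + 15 = 15. Reached multiple(s) of 4: 4, 8, 12 -> fragments 1-3 completed (3 total).
Step 2: advance 3 -> fork_pos = 15 + 3 = 18. Reached multiple(s) of 4: 16 -> fragment 4 completed (4 total).
Step 3: advance 4 -> fork_pos = 18 + 4 = 22. Reached multiple(s) of 4: 20 -> fragment 5 completed (5 total).
5 fragment(s) completed, covering template[0:20] (5 x 4 = 20). The next fragment, fragment 6, covers template[20:24], so it starts at position 20.

Answer: 20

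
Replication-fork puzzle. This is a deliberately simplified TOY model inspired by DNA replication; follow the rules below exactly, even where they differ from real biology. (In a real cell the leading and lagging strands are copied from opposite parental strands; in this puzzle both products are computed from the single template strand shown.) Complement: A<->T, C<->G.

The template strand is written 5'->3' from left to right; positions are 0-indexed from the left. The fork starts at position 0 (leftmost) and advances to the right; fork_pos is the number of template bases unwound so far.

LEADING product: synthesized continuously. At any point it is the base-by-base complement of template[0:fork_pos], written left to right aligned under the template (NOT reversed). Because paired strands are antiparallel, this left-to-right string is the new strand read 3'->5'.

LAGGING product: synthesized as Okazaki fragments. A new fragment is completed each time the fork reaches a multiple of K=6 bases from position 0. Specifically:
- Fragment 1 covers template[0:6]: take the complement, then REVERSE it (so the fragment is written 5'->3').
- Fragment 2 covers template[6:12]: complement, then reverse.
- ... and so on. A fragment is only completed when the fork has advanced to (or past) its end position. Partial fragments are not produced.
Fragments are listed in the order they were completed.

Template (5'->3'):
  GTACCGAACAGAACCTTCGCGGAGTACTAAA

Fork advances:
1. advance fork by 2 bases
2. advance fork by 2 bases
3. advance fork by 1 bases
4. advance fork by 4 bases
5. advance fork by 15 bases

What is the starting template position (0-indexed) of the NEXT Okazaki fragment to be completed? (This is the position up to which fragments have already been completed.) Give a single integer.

Answer: 24

Derivation:
Step 1: advance 2 -> fork_pos = 0 + 2 = 2. Next multiple of 6 is 6 (not reached); still 0 fragment(s).
Step 2: advance 2 -> fork_pos = 2 + 2 = 4. Next multiple of 6 is 6 (not reached); still 0 fragment(s).
Step 3: advance 1 -> fork_pos = 4 + 1 = 5. Next multiple of 6 is 6 (not reached); still 0 fragment(s).
Step 4: advance 4 -> fork_pos = 5 + 4 = 9. Reached multiple(s) of 6: 6 -> fragment 1 completed (1 total).
Step 5: advance 15 -> fork_pos = 9 + 15 = 24. Reached multiple(s) of 6: 12, 18, 24 -> fragments 2-4 completed (4 total).
4 fragment(s) completed, covering template[0:24] (4 x 6 = 24). The next fragment, fragment 5, covers template[24:30], so it starts at position 24.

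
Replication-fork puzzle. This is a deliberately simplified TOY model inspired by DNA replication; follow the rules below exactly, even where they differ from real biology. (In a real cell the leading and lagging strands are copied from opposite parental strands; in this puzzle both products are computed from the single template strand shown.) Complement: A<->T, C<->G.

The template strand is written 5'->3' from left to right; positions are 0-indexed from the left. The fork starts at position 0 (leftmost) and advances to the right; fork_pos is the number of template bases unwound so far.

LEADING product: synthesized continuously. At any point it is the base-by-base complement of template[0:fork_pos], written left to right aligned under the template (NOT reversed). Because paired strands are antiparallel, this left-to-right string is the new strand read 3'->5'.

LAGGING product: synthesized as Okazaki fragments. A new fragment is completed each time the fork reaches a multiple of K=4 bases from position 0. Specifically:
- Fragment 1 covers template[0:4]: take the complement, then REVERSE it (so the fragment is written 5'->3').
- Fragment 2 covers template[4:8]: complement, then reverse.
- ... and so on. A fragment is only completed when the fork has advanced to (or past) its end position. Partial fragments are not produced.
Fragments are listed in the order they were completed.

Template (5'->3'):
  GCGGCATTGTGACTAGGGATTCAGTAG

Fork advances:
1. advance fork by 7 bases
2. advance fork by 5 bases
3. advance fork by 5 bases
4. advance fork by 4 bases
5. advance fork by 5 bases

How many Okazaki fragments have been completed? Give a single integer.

Answer: 6

Derivation:
Step 1: advance 7 -> fork_pos = 0 + 7 = 7. Reached multiple(s) of 4: 4 -> fragment 1 completed (1 total).
Step 2: advance 5 -> fork_pos = 7 + 5 = 12. Reached multiple(s) of 4: 8, 12 -> fragments 2-3 completed (3 total).
Step 3: advance 5 -> fork_pos = 12 + 5 = 17. Reached multiple(s) of 4: 16 -> fragment 4 completed (4 total).
Step 4: advance 4 -> fork_pos = 17 + 4 = 21. Reached multiple(s) of 4: 20 -> fragment 5 completed (5 total).
Step 5: advance 5 -> fork_pos = 21 + 5 = 26. Reached multiple(s) of 4: 24 -> fragment 6 completed (6 total).
Check: final fork_pos = 26; the multiples of 4 that are <= 26 are 4..24 -> 26 // 4 = 6 completed fragment(s).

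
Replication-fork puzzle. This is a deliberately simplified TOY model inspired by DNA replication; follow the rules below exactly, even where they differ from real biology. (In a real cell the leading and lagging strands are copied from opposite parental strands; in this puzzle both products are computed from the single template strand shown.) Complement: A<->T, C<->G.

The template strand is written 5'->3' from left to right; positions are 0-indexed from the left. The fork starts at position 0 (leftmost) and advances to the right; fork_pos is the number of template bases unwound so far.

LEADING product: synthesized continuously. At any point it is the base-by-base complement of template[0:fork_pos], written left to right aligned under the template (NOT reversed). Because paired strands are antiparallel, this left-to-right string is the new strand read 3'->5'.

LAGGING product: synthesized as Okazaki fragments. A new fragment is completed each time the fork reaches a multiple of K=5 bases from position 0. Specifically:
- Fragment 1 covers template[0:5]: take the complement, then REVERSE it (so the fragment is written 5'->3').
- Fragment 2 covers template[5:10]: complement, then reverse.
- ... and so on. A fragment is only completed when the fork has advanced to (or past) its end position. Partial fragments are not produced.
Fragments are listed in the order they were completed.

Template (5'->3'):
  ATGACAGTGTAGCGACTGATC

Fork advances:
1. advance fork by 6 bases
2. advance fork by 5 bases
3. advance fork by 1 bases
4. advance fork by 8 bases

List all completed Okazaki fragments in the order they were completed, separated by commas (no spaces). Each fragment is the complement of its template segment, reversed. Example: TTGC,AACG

Step 1: advance 6 -> fork_pos = 0 + 6 = 6. Reached multiple(s) of 5: 5 -> fragment 1 completed (1 total).
Step 2: advance 5 -> fork_pos = 6 + 5 = 11. Reached multiple(s) of 5: 10 -> fragment 2 completed (2 total).
Step 3: advance 1 -> fork_pos = 11 + 1 = 12. Next multiple of 5 is 15 (not reached); still 2 fragment(s).
Step 4: advance 8 -> fork_pos = 12 + 8 = 20. Reached multiple(s) of 5: 15, 20 -> fragments 3-4 completed (4 total).
Final fork_pos = 20, so 4 fragment(s) are complete. Build each: template segment -> complement -> reverse.
Fragment 1: template[0:5] = ATGAC -> complement TACTG -> reversed GTCAT
Fragment 2: template[5:10] = AGTGT -> complement TCACA -> reversed ACACT
Fragment 3: template[10:15] = AGCGA -> complement TCGCT -> reversed TCGCT
Fragment 4: template[15:20] = CTGAT -> complement GACTA -> reversed ATCAG

Answer: GTCAT,ACACT,TCGCT,ATCAG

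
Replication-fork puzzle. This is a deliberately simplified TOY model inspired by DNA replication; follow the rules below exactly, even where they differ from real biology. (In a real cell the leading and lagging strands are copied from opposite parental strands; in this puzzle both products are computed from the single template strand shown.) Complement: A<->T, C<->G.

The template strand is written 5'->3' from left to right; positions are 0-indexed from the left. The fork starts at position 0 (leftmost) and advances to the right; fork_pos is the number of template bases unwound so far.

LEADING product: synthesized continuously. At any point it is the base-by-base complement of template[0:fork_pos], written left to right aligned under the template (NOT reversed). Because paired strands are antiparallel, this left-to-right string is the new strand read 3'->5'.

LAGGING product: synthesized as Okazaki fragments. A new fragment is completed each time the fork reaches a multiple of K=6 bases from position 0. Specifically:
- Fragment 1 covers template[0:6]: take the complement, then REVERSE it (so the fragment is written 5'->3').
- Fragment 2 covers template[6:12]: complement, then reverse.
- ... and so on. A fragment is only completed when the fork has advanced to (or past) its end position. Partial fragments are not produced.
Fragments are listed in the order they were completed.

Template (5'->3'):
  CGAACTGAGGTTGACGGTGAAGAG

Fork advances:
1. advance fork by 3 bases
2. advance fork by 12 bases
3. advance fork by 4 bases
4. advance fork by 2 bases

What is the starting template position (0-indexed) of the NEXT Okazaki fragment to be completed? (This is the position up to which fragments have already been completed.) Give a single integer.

Answer: 18

Derivation:
Step 1: advance 3 -> fork_pos = 0 + 3 = 3. Next multiple of 6 is 6 (not reached); still 0 fragment(s).
Step 2: advance 12 -> fork_pos = 3 + 12 = 15. Reached multiple(s) of 6: 6, 12 -> fragments 1-2 completed (2 total).
Step 3: advance 4 -> fork_pos = 15 + 4 = 19. Reached multiple(s) of 6: 18 -> fragment 3 completed (3 total).
Step 4: advance 2 -> fork_pos = 19 + 2 = 21. Next multiple of 6 is 24 (not reached); still 3 fragment(s).
3 fragment(s) completed, covering template[0:18] (3 x 6 = 18). The next fragment, fragment 4, covers template[18:24], so it starts at position 18.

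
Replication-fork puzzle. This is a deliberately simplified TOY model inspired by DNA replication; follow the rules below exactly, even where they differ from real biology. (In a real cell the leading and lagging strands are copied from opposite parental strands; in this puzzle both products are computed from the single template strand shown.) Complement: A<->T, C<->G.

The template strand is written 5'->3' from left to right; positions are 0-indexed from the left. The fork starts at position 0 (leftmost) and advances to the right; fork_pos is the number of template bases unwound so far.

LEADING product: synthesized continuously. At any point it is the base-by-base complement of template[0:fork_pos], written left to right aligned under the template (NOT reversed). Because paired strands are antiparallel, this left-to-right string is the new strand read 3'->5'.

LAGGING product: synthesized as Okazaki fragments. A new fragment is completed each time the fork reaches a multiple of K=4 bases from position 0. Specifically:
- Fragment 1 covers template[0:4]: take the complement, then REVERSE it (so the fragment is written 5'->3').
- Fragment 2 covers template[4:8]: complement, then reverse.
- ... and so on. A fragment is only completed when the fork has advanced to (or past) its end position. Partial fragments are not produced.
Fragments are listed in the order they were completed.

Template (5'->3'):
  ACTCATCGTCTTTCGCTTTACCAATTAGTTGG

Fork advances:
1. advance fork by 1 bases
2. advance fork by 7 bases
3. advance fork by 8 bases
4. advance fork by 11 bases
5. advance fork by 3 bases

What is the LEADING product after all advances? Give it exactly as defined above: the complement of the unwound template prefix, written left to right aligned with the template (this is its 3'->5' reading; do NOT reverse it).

Step 1: advance 1 -> fork_pos = 0 + 1 = 1.
Step 2: advance 7 -> fork_pos = 1 + 7 = 8.
Step 3: advance 8 -> fork_pos = 8 + 8 = 16.
Step 4: advance 11 -> fork_pos = 16 + 11 = 27.
Step 5: advance 3 -> fork_pos = 27 + 3 = 30.
Unwound prefix: template[0:30] = ACTCATCGTCTTTCGCTTTACCAATTAGTT
Complement it base by base (A<->T, C<->G), keeping left-to-right order:
  [0:5] ACTCA -> TGAGT
  [5:10] TCGTC -> AGCAG
  [10:15] TTTCG -> AAAGC
  [15:20] CTTTA -> GAAAT
  [20:25] CCAAT -> GGTTA
  [25:30] TAGTT -> ATCAA
Concatenate: TGAGTAGCAGAAAGCGAAATGGTTAATCAA (length 30; written aligned with the template, i.e. 3'->5').

Answer: TGAGTAGCAGAAAGCGAAATGGTTAATCAA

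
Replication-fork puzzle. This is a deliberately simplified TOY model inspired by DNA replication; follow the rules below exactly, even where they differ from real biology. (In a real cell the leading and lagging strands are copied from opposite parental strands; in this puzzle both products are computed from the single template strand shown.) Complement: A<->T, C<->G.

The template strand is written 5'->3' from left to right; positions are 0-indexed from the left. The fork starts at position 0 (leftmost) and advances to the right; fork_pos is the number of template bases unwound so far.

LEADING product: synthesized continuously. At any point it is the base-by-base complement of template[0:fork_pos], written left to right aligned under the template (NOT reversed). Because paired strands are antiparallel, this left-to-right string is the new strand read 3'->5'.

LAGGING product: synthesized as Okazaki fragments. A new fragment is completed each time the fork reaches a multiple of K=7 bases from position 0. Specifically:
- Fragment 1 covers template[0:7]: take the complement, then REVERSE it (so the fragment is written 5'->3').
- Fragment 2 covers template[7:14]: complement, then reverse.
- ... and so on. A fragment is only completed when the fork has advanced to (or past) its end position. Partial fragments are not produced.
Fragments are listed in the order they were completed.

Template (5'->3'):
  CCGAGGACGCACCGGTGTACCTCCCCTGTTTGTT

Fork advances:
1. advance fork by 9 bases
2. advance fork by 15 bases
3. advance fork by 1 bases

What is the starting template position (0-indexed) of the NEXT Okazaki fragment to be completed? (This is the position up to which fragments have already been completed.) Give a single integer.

Answer: 21

Derivation:
Step 1: advance 9 -> fork_pos = 0 + 9 = 9. Reached multiple(s) of 7: 7 -> fragment 1 completed (1 total).
Step 2: advance 15 -> fork_pos = 9 + 15 = 24. Reached multiple(s) of 7: 14, 21 -> fragments 2-3 completed (3 total).
Step 3: advance 1 -> fork_pos = 24 + 1 = 25. Next multiple of 7 is 28 (not reached); still 3 fragment(s).
3 fragment(s) completed, covering template[0:21] (3 x 7 = 21). The next fragment, fragment 4, covers template[21:28], so it starts at position 21.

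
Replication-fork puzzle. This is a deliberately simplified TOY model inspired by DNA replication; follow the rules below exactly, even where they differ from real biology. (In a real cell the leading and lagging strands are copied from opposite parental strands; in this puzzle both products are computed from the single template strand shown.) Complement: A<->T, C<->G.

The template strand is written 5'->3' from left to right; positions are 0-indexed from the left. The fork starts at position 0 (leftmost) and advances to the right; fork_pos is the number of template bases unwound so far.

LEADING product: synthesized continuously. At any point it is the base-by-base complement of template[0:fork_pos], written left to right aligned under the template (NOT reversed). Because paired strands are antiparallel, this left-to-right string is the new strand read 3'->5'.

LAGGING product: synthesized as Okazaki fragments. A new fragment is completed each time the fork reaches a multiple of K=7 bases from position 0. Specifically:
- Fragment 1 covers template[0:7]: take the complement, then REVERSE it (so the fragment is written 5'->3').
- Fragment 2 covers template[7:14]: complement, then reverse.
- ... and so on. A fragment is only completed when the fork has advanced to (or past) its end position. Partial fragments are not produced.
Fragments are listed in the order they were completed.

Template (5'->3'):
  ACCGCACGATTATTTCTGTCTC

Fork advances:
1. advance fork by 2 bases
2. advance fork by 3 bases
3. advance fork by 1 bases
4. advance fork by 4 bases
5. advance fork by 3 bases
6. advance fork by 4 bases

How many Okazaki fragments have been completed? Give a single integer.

Step 1: advance 2 -> fork_pos = 0 + 2 = 2. Next multiple of 7 is 7 (not reached); still 0 fragment(s).
Step 2: advance 3 -> fork_pos = 2 + 3 = 5. Next multiple of 7 is 7 (not reached); still 0 fragment(s).
Step 3: advance 1 -> fork_pos = 5 + 1 = 6. Next multiple of 7 is 7 (not reached); still 0 fragment(s).
Step 4: advance 4 -> fork_pos = 6 + 4 = 10. Reached multiple(s) of 7: 7 -> fragment 1 completed (1 total).
Step 5: advance 3 -> fork_pos = 10 + 3 = 13. Next multiple of 7 is 14 (not reached); still 1 fragment(s).
Step 6: advance 4 -> fork_pos = 13 + 4 = 17. Reached multiple(s) of 7: 14 -> fragment 2 completed (2 total).
Check: final fork_pos = 17; the multiples of 7 that are <= 17 are 7..14 -> 17 // 7 = 2 completed fragment(s).

Answer: 2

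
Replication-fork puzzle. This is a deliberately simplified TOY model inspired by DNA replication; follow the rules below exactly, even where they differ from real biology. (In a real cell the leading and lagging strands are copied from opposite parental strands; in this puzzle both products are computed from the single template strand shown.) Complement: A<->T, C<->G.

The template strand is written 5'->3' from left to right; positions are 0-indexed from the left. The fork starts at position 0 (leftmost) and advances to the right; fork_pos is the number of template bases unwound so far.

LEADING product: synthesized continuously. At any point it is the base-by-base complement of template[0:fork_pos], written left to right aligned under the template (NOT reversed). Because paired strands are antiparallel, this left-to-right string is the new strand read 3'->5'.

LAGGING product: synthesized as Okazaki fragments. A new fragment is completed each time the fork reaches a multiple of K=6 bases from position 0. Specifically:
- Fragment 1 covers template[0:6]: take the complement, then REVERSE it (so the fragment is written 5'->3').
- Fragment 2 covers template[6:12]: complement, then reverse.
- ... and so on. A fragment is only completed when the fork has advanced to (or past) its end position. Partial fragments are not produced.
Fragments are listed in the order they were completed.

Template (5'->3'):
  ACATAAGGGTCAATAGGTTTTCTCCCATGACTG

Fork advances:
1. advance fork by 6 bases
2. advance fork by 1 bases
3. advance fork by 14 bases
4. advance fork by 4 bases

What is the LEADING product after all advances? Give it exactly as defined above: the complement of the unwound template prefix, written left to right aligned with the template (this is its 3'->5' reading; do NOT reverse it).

Step 1: advance 6 -> fork_pos = 0 + 6 = 6.
Step 2: advance 1 -> fork_pos = 6 + 1 = 7.
Step 3: advance 14 -> fork_pos = 7 + 14 = 21.
Step 4: advance 4 -> fork_pos = 21 + 4 = 25.
Unwound prefix: template[0:25] = ACATAAGGGTCAATAGGTTTTCTCC
Complement it base by base (A<->T, C<->G), keeping left-to-right order:
  [0:5] ACATA -> TGTAT
  [5:10] AGGGT -> TCCCA
  [10:15] CAATA -> GTTAT
  [15:20] GGTTT -> CCAAA
  [20:25] TCTCC -> AGAGG
Concatenate: TGTATTCCCAGTTATCCAAAAGAGG (length 25; written aligned with the template, i.e. 3'->5').

Answer: TGTATTCCCAGTTATCCAAAAGAGG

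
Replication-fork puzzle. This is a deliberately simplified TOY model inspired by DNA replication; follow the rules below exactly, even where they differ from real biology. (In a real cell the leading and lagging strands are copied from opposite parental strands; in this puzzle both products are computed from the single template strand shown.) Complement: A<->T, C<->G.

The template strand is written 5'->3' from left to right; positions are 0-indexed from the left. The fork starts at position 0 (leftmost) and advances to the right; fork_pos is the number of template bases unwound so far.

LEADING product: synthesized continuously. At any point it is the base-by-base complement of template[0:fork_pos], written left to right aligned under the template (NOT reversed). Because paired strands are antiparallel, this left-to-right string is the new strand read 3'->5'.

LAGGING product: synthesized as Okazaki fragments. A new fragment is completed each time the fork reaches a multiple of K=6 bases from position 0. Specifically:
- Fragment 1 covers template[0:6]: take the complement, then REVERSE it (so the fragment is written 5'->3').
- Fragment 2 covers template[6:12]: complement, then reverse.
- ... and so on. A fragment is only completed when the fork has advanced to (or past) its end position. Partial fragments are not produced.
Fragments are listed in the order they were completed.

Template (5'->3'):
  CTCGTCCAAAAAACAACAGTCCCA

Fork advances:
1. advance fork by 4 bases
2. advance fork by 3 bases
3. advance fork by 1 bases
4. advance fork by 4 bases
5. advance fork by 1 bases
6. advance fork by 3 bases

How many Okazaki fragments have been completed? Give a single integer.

Step 1: advance 4 -> fork_pos = 0 + 4 = 4. Next multiple of 6 is 6 (not reached); still 0 fragment(s).
Step 2: advance 3 -> fork_pos = 4 + 3 = 7. Reached multiple(s) of 6: 6 -> fragment 1 completed (1 total).
Step 3: advance 1 -> fork_pos = 7 + 1 = 8. Next multiple of 6 is 12 (not reached); still 1 fragment(s).
Step 4: advance 4 -> fork_pos = 8 + 4 = 12. Reached multiple(s) of 6: 12 -> fragment 2 completed (2 total).
Step 5: advance 1 -> fork_pos = 12 + 1 = 13. Next multiple of 6 is 18 (not reached); still 2 fragment(s).
Step 6: advance 3 -> fork_pos = 13 + 3 = 16. Next multiple of 6 is 18 (not reached); still 2 fragment(s).
Check: final fork_pos = 16; the multiples of 6 that are <= 16 are 6..12 -> 16 // 6 = 2 completed fragment(s).

Answer: 2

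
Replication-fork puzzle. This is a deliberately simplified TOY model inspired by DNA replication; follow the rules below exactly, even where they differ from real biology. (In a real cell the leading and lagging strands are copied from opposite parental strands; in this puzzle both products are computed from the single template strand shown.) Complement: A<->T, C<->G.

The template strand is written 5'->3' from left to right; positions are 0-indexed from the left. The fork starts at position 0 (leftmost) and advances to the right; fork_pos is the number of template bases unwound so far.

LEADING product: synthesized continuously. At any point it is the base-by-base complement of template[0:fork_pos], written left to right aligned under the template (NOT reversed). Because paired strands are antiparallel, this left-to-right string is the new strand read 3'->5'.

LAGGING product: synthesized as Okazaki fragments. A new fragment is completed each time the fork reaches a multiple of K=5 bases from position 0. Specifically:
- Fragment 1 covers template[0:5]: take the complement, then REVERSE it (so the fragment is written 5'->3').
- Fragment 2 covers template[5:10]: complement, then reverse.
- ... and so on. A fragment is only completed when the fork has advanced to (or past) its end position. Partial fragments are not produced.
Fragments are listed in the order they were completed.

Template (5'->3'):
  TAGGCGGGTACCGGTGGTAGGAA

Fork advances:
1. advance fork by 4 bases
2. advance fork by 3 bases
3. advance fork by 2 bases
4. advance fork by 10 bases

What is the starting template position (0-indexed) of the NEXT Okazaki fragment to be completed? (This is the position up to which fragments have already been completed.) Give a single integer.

Step 1: advance 4 -> fork_pos = 0 + 4 = 4. Next multiple of 5 is 5 (not reached); still 0 fragment(s).
Step 2: advance 3 -> fork_pos = 4 + 3 = 7. Reached multiple(s) of 5: 5 -> fragment 1 completed (1 total).
Step 3: advance 2 -> fork_pos = 7 + 2 = 9. Next multiple of 5 is 10 (not reached); still 1 fragment(s).
Step 4: advance 10 -> fork_pos = 9 + 10 = 19. Reached multiple(s) of 5: 10, 15 -> fragments 2-3 completed (3 total).
3 fragment(s) completed, covering template[0:15] (3 x 5 = 15). The next fragment, fragment 4, covers template[15:20], so it starts at position 15.

Answer: 15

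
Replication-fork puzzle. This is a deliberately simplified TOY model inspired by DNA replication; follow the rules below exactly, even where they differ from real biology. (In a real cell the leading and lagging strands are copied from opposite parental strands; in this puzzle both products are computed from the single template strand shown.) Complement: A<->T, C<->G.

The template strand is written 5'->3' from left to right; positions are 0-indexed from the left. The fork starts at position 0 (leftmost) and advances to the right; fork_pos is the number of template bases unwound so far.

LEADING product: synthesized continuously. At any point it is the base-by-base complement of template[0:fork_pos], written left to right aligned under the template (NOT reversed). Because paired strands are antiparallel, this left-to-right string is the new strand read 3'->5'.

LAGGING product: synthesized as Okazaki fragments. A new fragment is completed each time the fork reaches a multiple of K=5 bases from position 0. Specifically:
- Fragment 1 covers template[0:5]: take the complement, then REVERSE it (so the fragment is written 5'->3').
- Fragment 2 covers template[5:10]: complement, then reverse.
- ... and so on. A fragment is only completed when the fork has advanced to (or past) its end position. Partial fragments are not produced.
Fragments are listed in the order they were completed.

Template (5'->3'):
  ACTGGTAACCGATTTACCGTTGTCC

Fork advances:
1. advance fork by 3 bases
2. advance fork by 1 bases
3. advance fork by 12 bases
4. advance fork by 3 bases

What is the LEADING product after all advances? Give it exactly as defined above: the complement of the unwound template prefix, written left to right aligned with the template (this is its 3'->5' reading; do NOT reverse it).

Step 1: advance 3 -> fork_pos = 0 + 3 = 3.
Step 2: advance 1 -> fork_pos = 3 + 1 = 4.
Step 3: advance 12 -> fork_pos = 4 + 12 = 16.
Step 4: advance 3 -> fork_pos = 16 + 3 = 19.
Unwound prefix: template[0:19] = ACTGGTAACCGATTTACCG
Complement it base by base (A<->T, C<->G), keeping left-to-right order:
  [0:5] ACTGG -> TGACC
  [5:10] TAACC -> ATTGG
  [10:15] GATTT -> CTAAA
  [15:19] ACCG -> TGGC
Concatenate: TGACCATTGGCTAAATGGC (length 19; written aligned with the template, i.e. 3'->5').

Answer: TGACCATTGGCTAAATGGC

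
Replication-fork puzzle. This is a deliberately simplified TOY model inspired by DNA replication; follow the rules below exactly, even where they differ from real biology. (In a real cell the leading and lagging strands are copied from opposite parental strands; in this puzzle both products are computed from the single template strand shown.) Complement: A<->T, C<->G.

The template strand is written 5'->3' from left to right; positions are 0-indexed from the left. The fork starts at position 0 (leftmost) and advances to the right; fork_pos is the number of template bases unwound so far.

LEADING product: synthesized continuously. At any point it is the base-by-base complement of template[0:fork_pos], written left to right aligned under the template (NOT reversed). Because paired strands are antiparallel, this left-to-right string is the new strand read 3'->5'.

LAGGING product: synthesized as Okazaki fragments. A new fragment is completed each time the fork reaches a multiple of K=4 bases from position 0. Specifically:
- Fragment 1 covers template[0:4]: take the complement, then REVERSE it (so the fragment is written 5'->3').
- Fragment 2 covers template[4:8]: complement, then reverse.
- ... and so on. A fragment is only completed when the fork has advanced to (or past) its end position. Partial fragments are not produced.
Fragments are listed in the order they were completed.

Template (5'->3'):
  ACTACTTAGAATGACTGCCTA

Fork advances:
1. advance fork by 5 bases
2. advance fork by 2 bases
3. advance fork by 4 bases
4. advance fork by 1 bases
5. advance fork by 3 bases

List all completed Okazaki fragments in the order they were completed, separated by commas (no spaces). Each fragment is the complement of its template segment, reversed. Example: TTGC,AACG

Answer: TAGT,TAAG,ATTC

Derivation:
Step 1: advance 5 -> fork_pos = 0 + 5 = 5. Reached multiple(s) of 4: 4 -> fragment 1 completed (1 total).
Step 2: advance 2 -> fork_pos = 5 + 2 = 7. Next multiple of 4 is 8 (not reached); still 1 fragment(s).
Step 3: advance 4 -> fork_pos = 7 + 4 = 11. Reached multiple(s) of 4: 8 -> fragment 2 completed (2 total).
Step 4: advance 1 -> fork_pos = 11 + 1 = 12. Reached multiple(s) of 4: 12 -> fragment 3 completed (3 total).
Step 5: advance 3 -> fork_pos = 12 + 3 = 15. Next multiple of 4 is 16 (not reached); still 3 fragment(s).
Final fork_pos = 15, so 3 fragment(s) are complete. Build each: template segment -> complement -> reverse.
Fragment 1: template[0:4] = ACTA -> complement TGAT -> reversed TAGT
Fragment 2: template[4:8] = CTTA -> complement GAAT -> reversed TAAG
Fragment 3: template[8:12] = GAAT -> complement CTTA -> reversed ATTC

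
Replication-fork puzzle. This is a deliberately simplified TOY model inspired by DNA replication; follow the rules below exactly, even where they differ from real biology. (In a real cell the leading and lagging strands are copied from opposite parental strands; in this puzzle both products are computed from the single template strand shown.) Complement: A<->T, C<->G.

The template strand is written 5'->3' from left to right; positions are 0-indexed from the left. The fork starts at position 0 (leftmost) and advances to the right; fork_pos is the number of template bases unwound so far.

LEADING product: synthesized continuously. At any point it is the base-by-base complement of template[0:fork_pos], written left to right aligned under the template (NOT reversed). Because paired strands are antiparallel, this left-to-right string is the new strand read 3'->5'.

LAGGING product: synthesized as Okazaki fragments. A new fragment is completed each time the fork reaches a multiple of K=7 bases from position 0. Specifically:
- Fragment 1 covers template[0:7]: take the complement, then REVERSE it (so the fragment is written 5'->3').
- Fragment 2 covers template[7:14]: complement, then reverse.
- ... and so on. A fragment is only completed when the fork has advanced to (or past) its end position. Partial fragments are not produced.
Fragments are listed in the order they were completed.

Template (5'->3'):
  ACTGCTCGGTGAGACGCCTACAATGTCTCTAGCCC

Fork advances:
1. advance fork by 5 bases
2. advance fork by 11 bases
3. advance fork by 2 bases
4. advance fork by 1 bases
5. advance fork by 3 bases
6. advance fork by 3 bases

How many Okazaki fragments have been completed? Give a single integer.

Answer: 3

Derivation:
Step 1: advance 5 -> fork_pos = 0 + 5 = 5. Next multiple of 7 is 7 (not reached); still 0 fragment(s).
Step 2: advance 11 -> fork_pos = 5 + 11 = 16. Reached multiple(s) of 7: 7, 14 -> fragments 1-2 completed (2 total).
Step 3: advance 2 -> fork_pos = 16 + 2 = 18. Next multiple of 7 is 21 (not reached); still 2 fragment(s).
Step 4: advance 1 -> fork_pos = 18 + 1 = 19. Next multiple of 7 is 21 (not reached); still 2 fragment(s).
Step 5: advance 3 -> fork_pos = 19 + 3 = 22. Reached multiple(s) of 7: 21 -> fragment 3 completed (3 total).
Step 6: advance 3 -> fork_pos = 22 + 3 = 25. Next multiple of 7 is 28 (not reached); still 3 fragment(s).
Check: final fork_pos = 25; the multiples of 7 that are <= 25 are 7..21 -> 25 // 7 = 3 completed fragment(s).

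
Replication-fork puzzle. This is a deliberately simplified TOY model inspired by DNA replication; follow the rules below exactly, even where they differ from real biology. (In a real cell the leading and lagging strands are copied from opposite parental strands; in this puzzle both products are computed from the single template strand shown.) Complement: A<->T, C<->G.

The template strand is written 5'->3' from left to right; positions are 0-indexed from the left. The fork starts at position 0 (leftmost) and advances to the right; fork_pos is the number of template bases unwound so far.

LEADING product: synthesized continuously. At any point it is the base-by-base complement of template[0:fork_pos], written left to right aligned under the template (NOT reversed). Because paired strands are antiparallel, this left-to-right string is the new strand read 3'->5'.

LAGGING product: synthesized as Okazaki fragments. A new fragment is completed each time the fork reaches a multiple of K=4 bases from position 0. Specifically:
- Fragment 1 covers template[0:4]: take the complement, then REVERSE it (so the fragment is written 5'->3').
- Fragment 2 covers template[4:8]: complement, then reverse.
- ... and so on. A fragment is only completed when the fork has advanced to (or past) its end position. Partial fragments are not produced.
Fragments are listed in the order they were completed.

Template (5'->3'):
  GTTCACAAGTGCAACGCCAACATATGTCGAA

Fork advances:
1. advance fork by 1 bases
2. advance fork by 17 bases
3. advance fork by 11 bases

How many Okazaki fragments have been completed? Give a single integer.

Step 1: advance 1 -> fork_pos = 0 + 1 = 1. Next multiple of 4 is 4 (not reached); still 0 fragment(s).
Step 2: advance 17 -> fork_pos = 1 + 17 = 18. Reached multiple(s) of 4: 4, 8, 12, 16 -> fragments 1-4 completed (4 total).
Step 3: advance 11 -> fork_pos = 18 + 11 = 29. Reached multiple(s) of 4: 20, 24, 28 -> fragments 5-7 completed (7 total).
Check: final fork_pos = 29; the multiples of 4 that are <= 29 are 4..28 -> 29 // 4 = 7 completed fragment(s).

Answer: 7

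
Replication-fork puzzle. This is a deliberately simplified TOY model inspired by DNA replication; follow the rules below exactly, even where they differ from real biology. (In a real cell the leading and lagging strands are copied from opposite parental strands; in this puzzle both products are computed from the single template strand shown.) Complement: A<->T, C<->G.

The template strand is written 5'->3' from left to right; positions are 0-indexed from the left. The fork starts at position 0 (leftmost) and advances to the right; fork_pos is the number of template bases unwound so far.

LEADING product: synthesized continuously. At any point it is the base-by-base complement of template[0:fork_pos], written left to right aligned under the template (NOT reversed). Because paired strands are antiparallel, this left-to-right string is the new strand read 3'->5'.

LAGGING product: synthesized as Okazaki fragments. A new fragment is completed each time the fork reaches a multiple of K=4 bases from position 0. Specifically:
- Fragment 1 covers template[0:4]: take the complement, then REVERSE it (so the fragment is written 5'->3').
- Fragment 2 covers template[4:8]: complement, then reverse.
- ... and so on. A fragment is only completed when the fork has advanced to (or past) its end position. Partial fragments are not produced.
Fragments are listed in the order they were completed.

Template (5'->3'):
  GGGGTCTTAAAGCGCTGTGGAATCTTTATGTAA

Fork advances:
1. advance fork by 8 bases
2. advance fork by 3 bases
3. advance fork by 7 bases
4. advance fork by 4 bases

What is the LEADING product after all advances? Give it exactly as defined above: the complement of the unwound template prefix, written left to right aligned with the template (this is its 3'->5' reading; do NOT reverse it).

Step 1: advance 8 -> fork_pos = 0 + 8 = 8.
Step 2: advance 3 -> fork_pos = 8 + 3 = 11.
Step 3: advance 7 -> fork_pos = 11 + 7 = 18.
Step 4: advance 4 -> fork_pos = 18 + 4 = 22.
Unwound prefix: template[0:22] = GGGGTCTTAAAGCGCTGTGGAA
Complement it base by base (A<->T, C<->G), keeping left-to-right order:
  [0:5] GGGGT -> CCCCA
  [5:10] CTTAA -> GAATT
  [10:15] AGCGC -> TCGCG
  [15:20] TGTGG -> ACACC
  [20:22] AA -> TT
Concatenate: CCCCAGAATTTCGCGACACCTT (length 22; written aligned with the template, i.e. 3'->5').

Answer: CCCCAGAATTTCGCGACACCTT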